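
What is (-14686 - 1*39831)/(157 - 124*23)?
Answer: 54517/2695 ≈ 20.229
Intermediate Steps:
(-14686 - 1*39831)/(157 - 124*23) = (-14686 - 39831)/(157 - 2852) = -54517/(-2695) = -54517*(-1/2695) = 54517/2695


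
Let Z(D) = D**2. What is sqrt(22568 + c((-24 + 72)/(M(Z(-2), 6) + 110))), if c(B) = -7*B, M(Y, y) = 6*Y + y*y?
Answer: 4*sqrt(10189970)/85 ≈ 150.22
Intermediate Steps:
M(Y, y) = y**2 + 6*Y (M(Y, y) = 6*Y + y**2 = y**2 + 6*Y)
sqrt(22568 + c((-24 + 72)/(M(Z(-2), 6) + 110))) = sqrt(22568 - 7*(-24 + 72)/((6**2 + 6*(-2)**2) + 110)) = sqrt(22568 - 336/((36 + 6*4) + 110)) = sqrt(22568 - 336/((36 + 24) + 110)) = sqrt(22568 - 336/(60 + 110)) = sqrt(22568 - 336/170) = sqrt(22568 - 7*24/85) = sqrt(22568 - 168/85) = sqrt(1918112/85) = 4*sqrt(10189970)/85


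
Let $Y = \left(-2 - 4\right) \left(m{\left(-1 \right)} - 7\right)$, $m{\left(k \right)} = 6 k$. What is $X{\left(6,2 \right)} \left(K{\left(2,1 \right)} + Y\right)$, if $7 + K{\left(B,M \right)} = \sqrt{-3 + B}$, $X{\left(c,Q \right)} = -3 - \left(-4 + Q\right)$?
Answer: $-71 - i \approx -71.0 - 1.0 i$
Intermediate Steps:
$X{\left(c,Q \right)} = 1 - Q$
$K{\left(B,M \right)} = -7 + \sqrt{-3 + B}$
$Y = 78$ ($Y = \left(-2 - 4\right) \left(6 \left(-1\right) - 7\right) = - 6 \left(-6 - 7\right) = \left(-6\right) \left(-13\right) = 78$)
$X{\left(6,2 \right)} \left(K{\left(2,1 \right)} + Y\right) = \left(1 - 2\right) \left(\left(-7 + \sqrt{-3 + 2}\right) + 78\right) = \left(1 - 2\right) \left(\left(-7 + \sqrt{-1}\right) + 78\right) = - (\left(-7 + i\right) + 78) = - (71 + i) = -71 - i$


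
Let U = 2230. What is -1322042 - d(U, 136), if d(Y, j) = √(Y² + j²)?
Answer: -1322042 - 2*√1247849 ≈ -1.3243e+6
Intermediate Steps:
-1322042 - d(U, 136) = -1322042 - √(2230² + 136²) = -1322042 - √(4972900 + 18496) = -1322042 - √4991396 = -1322042 - 2*√1247849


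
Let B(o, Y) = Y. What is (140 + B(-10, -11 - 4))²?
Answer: 15625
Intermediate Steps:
(140 + B(-10, -11 - 4))² = (140 + (-11 - 4))² = (140 - 15)² = 125² = 15625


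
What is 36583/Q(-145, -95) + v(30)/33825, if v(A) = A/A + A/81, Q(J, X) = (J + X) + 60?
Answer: -742451837/3653100 ≈ -203.24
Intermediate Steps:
Q(J, X) = 60 + J + X
v(A) = 1 + A/81 (v(A) = 1 + A*(1/81) = 1 + A/81)
36583/Q(-145, -95) + v(30)/33825 = 36583/(60 - 145 - 95) + (1 + (1/81)*30)/33825 = 36583/(-180) + (1 + 10/27)*(1/33825) = 36583*(-1/180) + (37/27)*(1/33825) = -36583/180 + 37/913275 = -742451837/3653100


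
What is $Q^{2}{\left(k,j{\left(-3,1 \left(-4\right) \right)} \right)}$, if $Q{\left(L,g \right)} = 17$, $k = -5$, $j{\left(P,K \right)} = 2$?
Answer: $289$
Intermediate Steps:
$Q^{2}{\left(k,j{\left(-3,1 \left(-4\right) \right)} \right)} = 17^{2} = 289$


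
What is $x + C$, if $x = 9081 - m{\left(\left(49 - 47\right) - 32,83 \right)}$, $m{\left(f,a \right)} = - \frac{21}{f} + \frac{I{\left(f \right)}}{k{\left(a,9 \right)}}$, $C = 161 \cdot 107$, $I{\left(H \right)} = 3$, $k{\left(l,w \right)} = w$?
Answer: $\frac{789209}{30} \approx 26307.0$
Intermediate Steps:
$C = 17227$
$m{\left(f,a \right)} = \frac{1}{3} - \frac{21}{f}$ ($m{\left(f,a \right)} = - \frac{21}{f} + \frac{3}{9} = - \frac{21}{f} + 3 \cdot \frac{1}{9} = - \frac{21}{f} + \frac{1}{3} = \frac{1}{3} - \frac{21}{f}$)
$x = \frac{272399}{30}$ ($x = 9081 - \frac{-63 + \left(\left(49 - 47\right) - 32\right)}{3 \left(\left(49 - 47\right) - 32\right)} = 9081 - \frac{-63 + \left(2 - 32\right)}{3 \left(2 - 32\right)} = 9081 - \frac{-63 - 30}{3 \left(-30\right)} = 9081 - \frac{1}{3} \left(- \frac{1}{30}\right) \left(-93\right) = 9081 - \frac{31}{30} = \frac{272399}{30} \approx 9080.0$)
$x + C = \frac{272399}{30} + 17227 = \frac{789209}{30}$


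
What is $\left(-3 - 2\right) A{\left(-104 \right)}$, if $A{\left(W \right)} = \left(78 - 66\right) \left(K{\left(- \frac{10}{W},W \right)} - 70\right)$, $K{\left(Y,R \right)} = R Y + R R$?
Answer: $-644160$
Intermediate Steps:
$K{\left(Y,R \right)} = R^{2} + R Y$ ($K{\left(Y,R \right)} = R Y + R^{2} = R^{2} + R Y$)
$A{\left(W \right)} = -840 + 12 W \left(W - \frac{10}{W}\right)$ ($A{\left(W \right)} = \left(78 - 66\right) \left(W \left(W - \frac{10}{W}\right) - 70\right) = 12 \left(-70 + W \left(W - \frac{10}{W}\right)\right) = -840 + 12 W \left(W - \frac{10}{W}\right)$)
$\left(-3 - 2\right) A{\left(-104 \right)} = \left(-3 - 2\right) \left(-960 + 12 \left(-104\right)^{2}\right) = \left(-3 - 2\right) \left(-960 + 12 \cdot 10816\right) = - 5 \left(-960 + 129792\right) = \left(-5\right) 128832 = -644160$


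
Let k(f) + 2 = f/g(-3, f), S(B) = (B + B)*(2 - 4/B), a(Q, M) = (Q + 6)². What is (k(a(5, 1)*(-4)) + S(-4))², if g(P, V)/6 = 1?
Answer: 102400/9 ≈ 11378.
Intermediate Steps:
g(P, V) = 6 (g(P, V) = 6*1 = 6)
a(Q, M) = (6 + Q)²
S(B) = 2*B*(2 - 4/B) (S(B) = (2*B)*(2 - 4/B) = 2*B*(2 - 4/B))
k(f) = -2 + f/6
(k(a(5, 1)*(-4)) + S(-4))² = ((-2 + ((6 + 5)²*(-4))/6) + (-8 + 4*(-4)))² = ((-2 + (11²*(-4))/6) + (-8 - 16))² = ((-2 + (121*(-4))/6) - 24)² = ((-2 + (⅙)*(-484)) - 24)² = ((-2 - 242/3) - 24)² = (-248/3 - 24)² = (-320/3)² = 102400/9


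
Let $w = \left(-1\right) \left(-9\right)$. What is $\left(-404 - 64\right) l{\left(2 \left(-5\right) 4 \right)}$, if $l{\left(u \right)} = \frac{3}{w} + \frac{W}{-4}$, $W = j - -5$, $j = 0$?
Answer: $429$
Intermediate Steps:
$w = 9$
$W = 5$ ($W = 0 - -5 = 0 + 5 = 5$)
$l{\left(u \right)} = - \frac{11}{12}$ ($l{\left(u \right)} = \frac{3}{9} + \frac{5}{-4} = 3 \cdot \frac{1}{9} + 5 \left(- \frac{1}{4}\right) = \frac{1}{3} - \frac{5}{4} = - \frac{11}{12}$)
$\left(-404 - 64\right) l{\left(2 \left(-5\right) 4 \right)} = \left(-404 - 64\right) \left(- \frac{11}{12}\right) = \left(-468\right) \left(- \frac{11}{12}\right) = 429$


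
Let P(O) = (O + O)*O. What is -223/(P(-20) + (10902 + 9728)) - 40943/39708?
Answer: -443131687/425471220 ≈ -1.0415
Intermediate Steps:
P(O) = 2*O**2 (P(O) = (2*O)*O = 2*O**2)
-223/(P(-20) + (10902 + 9728)) - 40943/39708 = -223/(2*(-20)**2 + (10902 + 9728)) - 40943/39708 = -223/(2*400 + 20630) - 40943*1/39708 = -223/(800 + 20630) - 40943/39708 = -223/21430 - 40943/39708 = -443131687/425471220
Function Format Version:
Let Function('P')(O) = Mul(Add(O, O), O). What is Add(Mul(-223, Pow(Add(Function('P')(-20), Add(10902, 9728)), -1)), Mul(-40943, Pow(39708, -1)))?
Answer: Rational(-443131687, 425471220) ≈ -1.0415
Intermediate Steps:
Function('P')(O) = Mul(2, Pow(O, 2)) (Function('P')(O) = Mul(Mul(2, O), O) = Mul(2, Pow(O, 2)))
Add(Mul(-223, Pow(Add(Function('P')(-20), Add(10902, 9728)), -1)), Mul(-40943, Pow(39708, -1))) = Add(Mul(-223, Pow(Add(Mul(2, Pow(-20, 2)), Add(10902, 9728)), -1)), Mul(-40943, Pow(39708, -1))) = Add(Mul(-223, Pow(Add(Mul(2, 400), 20630), -1)), Mul(-40943, Rational(1, 39708))) = Add(Mul(-223, Pow(Add(800, 20630), -1)), Rational(-40943, 39708)) = Add(Mul(-223, Pow(21430, -1)), Rational(-40943, 39708)) = Add(Mul(-223, Rational(1, 21430)), Rational(-40943, 39708)) = Add(Rational(-223, 21430), Rational(-40943, 39708)) = Rational(-443131687, 425471220)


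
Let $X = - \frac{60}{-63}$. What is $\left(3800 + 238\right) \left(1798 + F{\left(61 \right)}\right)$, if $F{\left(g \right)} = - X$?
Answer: $\frac{50795348}{7} \approx 7.2565 \cdot 10^{6}$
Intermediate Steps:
$X = \frac{20}{21}$ ($X = \left(-60\right) \left(- \frac{1}{63}\right) = \frac{20}{21} \approx 0.95238$)
$F{\left(g \right)} = - \frac{20}{21}$ ($F{\left(g \right)} = \left(-1\right) \frac{20}{21} = - \frac{20}{21}$)
$\left(3800 + 238\right) \left(1798 + F{\left(61 \right)}\right) = \left(3800 + 238\right) \left(1798 - \frac{20}{21}\right) = 4038 \cdot \frac{37738}{21} = \frac{50795348}{7}$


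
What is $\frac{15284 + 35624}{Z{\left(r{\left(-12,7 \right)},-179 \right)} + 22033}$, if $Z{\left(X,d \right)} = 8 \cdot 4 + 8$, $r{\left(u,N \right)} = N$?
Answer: $\frac{50908}{22073} \approx 2.3063$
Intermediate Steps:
$Z{\left(X,d \right)} = 40$ ($Z{\left(X,d \right)} = 32 + 8 = 40$)
$\frac{15284 + 35624}{Z{\left(r{\left(-12,7 \right)},-179 \right)} + 22033} = \frac{15284 + 35624}{40 + 22033} = \frac{50908}{22073}$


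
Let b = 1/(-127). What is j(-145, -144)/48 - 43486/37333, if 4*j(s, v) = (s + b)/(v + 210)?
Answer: -4416966107/3755102472 ≈ -1.1763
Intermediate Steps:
b = -1/127 ≈ -0.0078740
j(s, v) = (-1/127 + s)/(4*(210 + v)) (j(s, v) = ((s - 1/127)/(v + 210))/4 = ((-1/127 + s)/(210 + v))/4 = (-1/127 + s)/(4*(210 + v)))
j(-145, -144)/48 - 43486/37333 = ((-1 + 127*(-145))/(508*(210 - 144)))/48 - 43486/37333 = ((1/508)*(-1 - 18415)/66)*(1/48) - 43486*1/37333 = ((1/508)*(1/66)*(-18416))*(1/48) - 43486/37333 = -2302/4191*1/48 - 43486/37333 = -1151/100584 - 43486/37333 = -4416966107/3755102472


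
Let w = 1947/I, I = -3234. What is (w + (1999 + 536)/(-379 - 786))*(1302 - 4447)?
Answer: 199496785/22834 ≈ 8736.8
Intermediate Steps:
w = -59/98 (w = 1947/(-3234) = 1947*(-1/3234) = -59/98 ≈ -0.60204)
(w + (1999 + 536)/(-379 - 786))*(1302 - 4447) = (-59/98 + (1999 + 536)/(-379 - 786))*(1302 - 4447) = (-59/98 + 2535/(-1165))*(-3145) = (-59/98 + 2535*(-1/1165))*(-3145) = (-59/98 - 507/233)*(-3145) = -63433/22834*(-3145) = 199496785/22834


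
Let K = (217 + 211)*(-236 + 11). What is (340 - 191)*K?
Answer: -14348700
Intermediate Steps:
K = -96300 (K = 428*(-225) = -96300)
(340 - 191)*K = (340 - 191)*(-96300) = 149*(-96300) = -14348700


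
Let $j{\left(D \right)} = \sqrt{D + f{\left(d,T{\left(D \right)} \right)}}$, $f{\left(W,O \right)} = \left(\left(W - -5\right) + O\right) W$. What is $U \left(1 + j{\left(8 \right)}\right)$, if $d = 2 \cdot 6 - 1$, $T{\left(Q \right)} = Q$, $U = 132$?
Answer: $132 + 528 \sqrt{17} \approx 2309.0$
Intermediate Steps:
$d = 11$ ($d = 12 - 1 = 11$)
$f{\left(W,O \right)} = W \left(5 + O + W\right)$ ($f{\left(W,O \right)} = \left(\left(W + 5\right) + O\right) W = \left(\left(5 + W\right) + O\right) W = \left(5 + O + W\right) W = W \left(5 + O + W\right)$)
$j{\left(D \right)} = \sqrt{176 + 12 D}$ ($j{\left(D \right)} = \sqrt{D + 11 \left(5 + D + 11\right)} = \sqrt{D + 11 \left(16 + D\right)} = \sqrt{D + \left(176 + 11 D\right)} = \sqrt{176 + 12 D}$)
$U \left(1 + j{\left(8 \right)}\right) = 132 \left(1 + 2 \sqrt{44 + 3 \cdot 8}\right) = 132 \left(1 + 2 \sqrt{44 + 24}\right) = 132 \left(1 + 2 \sqrt{68}\right) = 132 \left(1 + 2 \cdot 2 \sqrt{17}\right) = 132 \left(1 + 4 \sqrt{17}\right) = 132 + 528 \sqrt{17}$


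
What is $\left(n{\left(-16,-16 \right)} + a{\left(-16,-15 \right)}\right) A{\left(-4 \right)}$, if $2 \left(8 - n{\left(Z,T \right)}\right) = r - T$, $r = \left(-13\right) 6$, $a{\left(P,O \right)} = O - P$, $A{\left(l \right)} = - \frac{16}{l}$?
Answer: $160$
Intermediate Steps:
$r = -78$
$n{\left(Z,T \right)} = 47 + \frac{T}{2}$ ($n{\left(Z,T \right)} = 8 - \frac{-78 - T}{2} = 8 + \left(39 + \frac{T}{2}\right) = 47 + \frac{T}{2}$)
$\left(n{\left(-16,-16 \right)} + a{\left(-16,-15 \right)}\right) A{\left(-4 \right)} = \left(\left(47 + \frac{1}{2} \left(-16\right)\right) - -1\right) \left(- \frac{16}{-4}\right) = \left(\left(47 - 8\right) + \left(-15 + 16\right)\right) \left(\left(-16\right) \left(- \frac{1}{4}\right)\right) = \left(39 + 1\right) 4 = 40 \cdot 4 = 160$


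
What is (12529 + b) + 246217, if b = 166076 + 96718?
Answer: 521540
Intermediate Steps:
b = 262794
(12529 + b) + 246217 = (12529 + 262794) + 246217 = 275323 + 246217 = 521540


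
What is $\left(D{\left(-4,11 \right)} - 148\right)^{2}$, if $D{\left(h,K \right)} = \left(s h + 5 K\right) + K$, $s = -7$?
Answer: $2916$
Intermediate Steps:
$D{\left(h,K \right)} = - 7 h + 6 K$ ($D{\left(h,K \right)} = \left(- 7 h + 5 K\right) + K = - 7 h + 6 K$)
$\left(D{\left(-4,11 \right)} - 148\right)^{2} = \left(\left(\left(-7\right) \left(-4\right) + 6 \cdot 11\right) - 148\right)^{2} = \left(\left(28 + 66\right) - 148\right)^{2} = \left(94 - 148\right)^{2} = \left(-54\right)^{2} = 2916$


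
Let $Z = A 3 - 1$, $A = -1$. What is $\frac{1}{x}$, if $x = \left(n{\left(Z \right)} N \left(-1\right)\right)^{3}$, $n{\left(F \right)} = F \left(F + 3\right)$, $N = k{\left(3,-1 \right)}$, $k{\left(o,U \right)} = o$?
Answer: $- \frac{1}{1728} \approx -0.0005787$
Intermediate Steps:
$Z = -4$ ($Z = \left(-1\right) 3 - 1 = -3 - 1 = -4$)
$N = 3$
$n{\left(F \right)} = F \left(3 + F\right)$
$x = -1728$ ($x = \left(- 4 \left(3 - 4\right) 3 \left(-1\right)\right)^{3} = \left(\left(-4\right) \left(-1\right) 3 \left(-1\right)\right)^{3} = \left(4 \cdot 3 \left(-1\right)\right)^{3} = \left(12 \left(-1\right)\right)^{3} = \left(-12\right)^{3} = -1728$)
$\frac{1}{x} = \frac{1}{-1728} = - \frac{1}{1728}$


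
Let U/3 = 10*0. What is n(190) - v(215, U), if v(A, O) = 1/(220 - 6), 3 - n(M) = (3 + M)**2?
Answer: -7970645/214 ≈ -37246.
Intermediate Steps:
U = 0 (U = 3*(10*0) = 3*0 = 0)
n(M) = 3 - (3 + M)**2
v(A, O) = 1/214
n(190) - v(215, U) = (3 - (3 + 190)**2) - 1*1/214 = (3 - 1*193**2) - 1/214 = (3 - 1*37249) - 1/214 = (3 - 37249) - 1/214 = -37246 - 1/214 = -7970645/214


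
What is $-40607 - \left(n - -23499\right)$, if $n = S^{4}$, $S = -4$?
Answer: $-64362$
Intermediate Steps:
$n = 256$ ($n = \left(-4\right)^{4} = 256$)
$-40607 - \left(n - -23499\right) = -40607 - \left(256 - -23499\right) = -40607 - \left(256 + 23499\right) = -40607 - 23755 = -64362$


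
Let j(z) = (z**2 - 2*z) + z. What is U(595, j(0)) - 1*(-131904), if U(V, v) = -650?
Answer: 131254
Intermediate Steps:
j(z) = z**2 - z
U(595, j(0)) - 1*(-131904) = -650 - 1*(-131904) = -650 + 131904 = 131254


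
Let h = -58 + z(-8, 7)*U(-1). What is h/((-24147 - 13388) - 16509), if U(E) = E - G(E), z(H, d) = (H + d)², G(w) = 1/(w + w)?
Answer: 117/108088 ≈ 0.0010825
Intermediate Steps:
G(w) = 1/(2*w)
U(E) = E - 1/(2*E)
h = -117/2 (h = -58 + (-8 + 7)²*(-1 - ½/(-1)) = -58 + (-1)²*(-1 - ½*(-1)) = -58 + 1*(-1 + ½) = -58 + 1*(-½) = -58 - ½ = -117/2 ≈ -58.500)
h/((-24147 - 13388) - 16509) = -117/(2*((-24147 - 13388) - 16509)) = -117/(2*(-37535 - 16509)) = -117/2/(-54044) = -117/2*(-1/54044) = 117/108088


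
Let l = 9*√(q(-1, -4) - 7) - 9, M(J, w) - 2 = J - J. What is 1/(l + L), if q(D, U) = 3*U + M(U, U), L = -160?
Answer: -169/29938 - 9*I*√17/29938 ≈ -0.005645 - 0.0012395*I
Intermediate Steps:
M(J, w) = 2 (M(J, w) = 2 + (J - J) = 2 + 0 = 2)
q(D, U) = 2 + 3*U (q(D, U) = 3*U + 2 = 2 + 3*U)
l = -9 + 9*I*√17 (l = 9*√((2 + 3*(-4)) - 7) - 9 = 9*√((2 - 12) - 7) - 9 = 9*√(-10 - 7) - 9 = 9*√(-17) - 9 = 9*(I*√17) - 9 = 9*I*√17 - 9 = -9 + 9*I*√17 ≈ -9.0 + 37.108*I)
1/(l + L) = 1/((-9 + 9*I*√17) - 160) = 1/(-169 + 9*I*√17)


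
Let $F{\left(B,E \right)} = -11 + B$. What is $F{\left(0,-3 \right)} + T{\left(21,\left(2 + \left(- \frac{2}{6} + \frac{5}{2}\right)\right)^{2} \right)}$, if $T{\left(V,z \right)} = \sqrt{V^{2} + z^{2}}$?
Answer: $-11 + \frac{\sqrt{962161}}{36} \approx 16.247$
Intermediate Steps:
$F{\left(0,-3 \right)} + T{\left(21,\left(2 + \left(- \frac{2}{6} + \frac{5}{2}\right)\right)^{2} \right)} = \left(-11 + 0\right) + \sqrt{21^{2} + \left(\left(2 + \left(- \frac{2}{6} + \frac{5}{2}\right)\right)^{2}\right)^{2}} = -11 + \sqrt{441 + \left(\left(2 + \left(\left(-2\right) \frac{1}{6} + 5 \cdot \frac{1}{2}\right)\right)^{2}\right)^{2}} = -11 + \sqrt{441 + \left(\left(2 + \left(- \frac{1}{3} + \frac{5}{2}\right)\right)^{2}\right)^{2}} = -11 + \sqrt{441 + \left(\left(2 + \frac{13}{6}\right)^{2}\right)^{2}} = -11 + \sqrt{441 + \left(\left(\frac{25}{6}\right)^{2}\right)^{2}} = -11 + \sqrt{441 + \left(\frac{625}{36}\right)^{2}} = -11 + \sqrt{441 + \frac{390625}{1296}} = -11 + \sqrt{\frac{962161}{1296}} = -11 + \frac{\sqrt{962161}}{36}$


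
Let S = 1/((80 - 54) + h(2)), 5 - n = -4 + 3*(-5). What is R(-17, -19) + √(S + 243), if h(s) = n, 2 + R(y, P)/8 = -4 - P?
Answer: 104 + √24302/10 ≈ 119.59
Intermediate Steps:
R(y, P) = -48 - 8*P (R(y, P) = -16 + 8*(-4 - P) = -16 + (-32 - 8*P) = -48 - 8*P)
n = 24 (n = 5 - (-4 + 3*(-5)) = 5 - (-4 - 15) = 5 - 1*(-19) = 5 + 19 = 24)
h(s) = 24
S = 1/50 (S = 1/((80 - 54) + 24) = 1/(26 + 24) = 1/50 ≈ 0.020000)
R(-17, -19) + √(S + 243) = (-48 - 8*(-19)) + √(1/50 + 243) = (-48 + 152) + √(12151/50) = 104 + √24302/10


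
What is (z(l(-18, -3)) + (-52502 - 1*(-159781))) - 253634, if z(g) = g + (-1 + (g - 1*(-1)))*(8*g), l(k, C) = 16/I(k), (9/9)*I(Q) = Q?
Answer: -11854315/81 ≈ -1.4635e+5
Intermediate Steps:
I(Q) = Q
l(k, C) = 16/k
z(g) = g + 8*g² (z(g) = g + (-1 + (g + 1))*(8*g) = g + (-1 + (1 + g))*(8*g) = g + g*(8*g) = g + 8*g²)
(z(l(-18, -3)) + (-52502 - 1*(-159781))) - 253634 = ((16/(-18))*(1 + 8*(16/(-18))) + (-52502 - 1*(-159781))) - 253634 = ((16*(-1/18))*(1 + 8*(16*(-1/18))) + (-52502 + 159781)) - 253634 = (-8*(1 + 8*(-8/9))/9 + 107279) - 253634 = (-8*(1 - 64/9)/9 + 107279) - 253634 = (-8/9*(-55/9) + 107279) - 253634 = (440/81 + 107279) - 253634 = 8690039/81 - 253634 = -11854315/81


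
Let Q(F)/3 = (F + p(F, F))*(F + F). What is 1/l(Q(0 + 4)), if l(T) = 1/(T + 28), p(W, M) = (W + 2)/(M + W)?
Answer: 142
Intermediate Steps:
p(W, M) = (2 + W)/(M + W)
Q(F) = 6*F*(F + (2 + F)/(2*F)) (Q(F) = 3*((F + (2 + F)/(F + F))*(F + F)) = 3*((F + (2 + F)/((2*F)))*(2*F)) = 3*((F + (1/(2*F))*(2 + F))*(2*F)) = 3*((F + (2 + F)/(2*F))*(2*F)) = 3*(2*F*(F + (2 + F)/(2*F))) = 6*F*(F + (2 + F)/(2*F)))
l(T) = 1/(28 + T)
1/l(Q(0 + 4)) = 1/(1/(28 + (6 + 3*(0 + 4) + 6*(0 + 4)²))) = 1/(1/(28 + (6 + 3*4 + 6*4²))) = 1/(1/(28 + (6 + 12 + 6*16))) = 1/(1/(28 + (6 + 12 + 96))) = 1/(1/(28 + 114)) = 1/(1/142) = 142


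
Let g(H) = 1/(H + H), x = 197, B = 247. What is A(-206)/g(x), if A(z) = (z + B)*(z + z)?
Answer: -6655448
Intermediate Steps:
g(H) = 1/(2*H)
A(z) = 2*z*(247 + z) (A(z) = (z + 247)*(z + z) = (247 + z)*(2*z) = 2*z*(247 + z))
A(-206)/g(x) = (2*(-206)*(247 - 206))/(((1/2)/197)) = (2*(-206)*41)/(((1/2)*(1/197))) = -16892/1/394 = -16892*394 = -6655448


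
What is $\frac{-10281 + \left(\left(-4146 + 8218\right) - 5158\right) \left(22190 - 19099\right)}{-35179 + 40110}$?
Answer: $- \frac{3367107}{4931} \approx -682.84$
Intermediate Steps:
$\frac{-10281 + \left(\left(-4146 + 8218\right) - 5158\right) \left(22190 - 19099\right)}{-35179 + 40110} = \frac{-10281 + \left(4072 - 5158\right) 3091}{4931} = \left(-10281 + \left(4072 - 5158\right) 3091\right) \frac{1}{4931} = \left(-10281 - 3356826\right) \frac{1}{4931} = \left(-3367107\right) \frac{1}{4931} = - \frac{3367107}{4931}$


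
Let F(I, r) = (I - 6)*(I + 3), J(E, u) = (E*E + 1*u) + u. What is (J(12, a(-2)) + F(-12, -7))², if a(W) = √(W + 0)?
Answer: 93628 + 1224*I*√2 ≈ 93628.0 + 1731.0*I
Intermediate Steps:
a(W) = √W
J(E, u) = E² + 2*u (J(E, u) = (E² + u) + u = (u + E²) + u = E² + 2*u)
F(I, r) = (-6 + I)*(3 + I)
(J(12, a(-2)) + F(-12, -7))² = ((12² + 2*√(-2)) + (-18 + (-12)² - 3*(-12)))² = ((144 + 2*(I*√2)) + (-18 + 144 + 36))² = ((144 + 2*I*√2) + 162)² = (306 + 2*I*√2)²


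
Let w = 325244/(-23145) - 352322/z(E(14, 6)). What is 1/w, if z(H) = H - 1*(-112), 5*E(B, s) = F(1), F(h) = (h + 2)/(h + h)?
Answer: -25991835/81910175912 ≈ -0.00031732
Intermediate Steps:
F(h) = (2 + h)/(2*h) (F(h) = (2 + h)/((2*h)) = (2 + h)*(1/(2*h)) = (2 + h)/(2*h))
E(B, s) = 3/10 (E(B, s) = ((1/2)*(2 + 1)/1)/5 = ((1/2)*1*3)/5 = (1/5)*(3/2) = 3/10)
z(H) = 112 + H (z(H) = H + 112 = 112 + H)
w = -81910175912/25991835 (w = 325244/(-23145) - 352322/(112 + 3/10) = 325244*(-1/23145) - 352322/1123/10 = -325244/23145 - 352322*10/1123 = -325244/23145 - 3523220/1123 = -81910175912/25991835 ≈ -3151.4)
1/w = 1/(-81910175912/25991835) = -25991835/81910175912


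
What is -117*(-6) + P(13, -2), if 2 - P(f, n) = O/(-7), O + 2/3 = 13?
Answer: 14821/21 ≈ 705.76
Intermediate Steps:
O = 37/3 (O = -2/3 + 13 = 37/3 ≈ 12.333)
P(f, n) = 79/21 (P(f, n) = 2 - 37/(3*(-7)) = 2 - 37*(-1)/(3*7) = 2 - 1*(-37/21) = 2 + 37/21 = 79/21)
-117*(-6) + P(13, -2) = -117*(-6) + 79/21 = 702 + 79/21 = 14821/21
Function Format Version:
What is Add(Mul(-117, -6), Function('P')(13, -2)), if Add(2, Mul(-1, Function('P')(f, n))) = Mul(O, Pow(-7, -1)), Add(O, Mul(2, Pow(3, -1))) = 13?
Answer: Rational(14821, 21) ≈ 705.76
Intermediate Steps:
O = Rational(37, 3) (O = Add(Rational(-2, 3), 13) = Rational(37, 3) ≈ 12.333)
Function('P')(f, n) = Rational(79, 21) (Function('P')(f, n) = Add(2, Mul(-1, Mul(Rational(37, 3), Pow(-7, -1)))) = Add(2, Mul(-1, Mul(Rational(37, 3), Rational(-1, 7)))) = Add(2, Mul(-1, Rational(-37, 21))) = Add(2, Rational(37, 21)) = Rational(79, 21))
Add(Mul(-117, -6), Function('P')(13, -2)) = Add(Mul(-117, -6), Rational(79, 21)) = Add(702, Rational(79, 21)) = Rational(14821, 21)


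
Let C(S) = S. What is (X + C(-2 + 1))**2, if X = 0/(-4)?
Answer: 1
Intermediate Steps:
X = 0 (X = 0*(-1/4) = 0)
(X + C(-2 + 1))**2 = (0 + (-2 + 1))**2 = (0 - 1)**2 = (-1)**2 = 1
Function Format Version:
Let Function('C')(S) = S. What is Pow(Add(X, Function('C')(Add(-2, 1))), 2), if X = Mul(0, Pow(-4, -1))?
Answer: 1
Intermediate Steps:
X = 0 (X = Mul(0, Rational(-1, 4)) = 0)
Pow(Add(X, Function('C')(Add(-2, 1))), 2) = Pow(Add(0, Add(-2, 1)), 2) = Pow(Add(0, -1), 2) = Pow(-1, 2) = 1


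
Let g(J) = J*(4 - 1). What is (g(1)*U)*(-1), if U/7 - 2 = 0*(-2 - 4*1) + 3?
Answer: -105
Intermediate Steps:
U = 35 (U = 14 + 7*(0*(-2 - 4*1) + 3) = 14 + 7*(0*(-2 - 4) + 3) = 14 + 7*(0*(-6) + 3) = 14 + 7*(0 + 3) = 14 + 7*3 = 14 + 21 = 35)
g(J) = 3*J (g(J) = J*3 = 3*J)
(g(1)*U)*(-1) = ((3*1)*35)*(-1) = (3*35)*(-1) = 105*(-1) = -105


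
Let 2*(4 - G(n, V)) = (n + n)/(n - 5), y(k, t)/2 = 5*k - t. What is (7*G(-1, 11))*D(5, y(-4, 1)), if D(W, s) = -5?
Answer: -805/6 ≈ -134.17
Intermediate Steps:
y(k, t) = -2*t + 10*k (y(k, t) = 2*(5*k - t) = 2*(-t + 5*k) = -2*t + 10*k)
G(n, V) = 4 - n/(-5 + n) (G(n, V) = 4 - (n + n)/(2*(n - 5)) = 4 - 2*n/(2*(-5 + n)) = 4 - n/(-5 + n))
(7*G(-1, 11))*D(5, y(-4, 1)) = (7*((-20 + 3*(-1))/(-5 - 1)))*(-5) = (7*((-20 - 3)/(-6)))*(-5) = (7*(-⅙*(-23)))*(-5) = (7*(23/6))*(-5) = (161/6)*(-5) = -805/6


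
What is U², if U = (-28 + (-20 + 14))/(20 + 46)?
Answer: 289/1089 ≈ 0.26538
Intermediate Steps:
U = -17/33 (U = (-28 - 6)/66 = -34*1/66 = -17/33 ≈ -0.51515)
U² = (-17/33)² = 289/1089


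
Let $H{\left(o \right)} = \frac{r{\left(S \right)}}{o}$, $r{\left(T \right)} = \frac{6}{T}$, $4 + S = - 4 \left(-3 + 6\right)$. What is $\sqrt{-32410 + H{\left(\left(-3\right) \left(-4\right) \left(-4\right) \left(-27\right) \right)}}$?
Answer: $\frac{i \sqrt{672053766}}{144} \approx 180.03 i$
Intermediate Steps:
$S = -16$ ($S = -4 - 4 \left(-3 + 6\right) = -4 - 12 = -16$)
$H{\left(o \right)} = - \frac{3}{8 o}$ ($H{\left(o \right)} = \frac{6 \frac{1}{-16}}{o} = \frac{6 \left(- \frac{1}{16}\right)}{o} = - \frac{3}{8 o}$)
$\sqrt{-32410 + H{\left(\left(-3\right) \left(-4\right) \left(-4\right) \left(-27\right) \right)}} = \sqrt{-32410 - \frac{3}{8 \left(-3\right) \left(-4\right) \left(-4\right) \left(-27\right)}} = \sqrt{-32410 - \frac{3}{8 \cdot 12 \left(-4\right) \left(-27\right)}} = \sqrt{-32410 - \frac{3}{8 \left(\left(-48\right) \left(-27\right)\right)}} = \sqrt{-32410 - \frac{3}{8 \cdot 1296}} = \sqrt{-32410 - \frac{1}{3456}} = \sqrt{- \frac{112008961}{3456}} = \frac{i \sqrt{672053766}}{144}$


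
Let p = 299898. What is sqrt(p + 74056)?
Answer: sqrt(373954) ≈ 611.52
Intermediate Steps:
sqrt(p + 74056) = sqrt(299898 + 74056) = sqrt(373954)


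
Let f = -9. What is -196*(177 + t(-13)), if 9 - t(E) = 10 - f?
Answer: -32732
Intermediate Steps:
t(E) = -10 (t(E) = 9 - (10 - 1*(-9)) = 9 - (10 + 9) = 9 - 1*19 = 9 - 19 = -10)
-196*(177 + t(-13)) = -196*(177 - 10) = -196*167 = -32732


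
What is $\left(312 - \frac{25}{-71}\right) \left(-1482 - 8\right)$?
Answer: $- \frac{33043730}{71} \approx -4.654 \cdot 10^{5}$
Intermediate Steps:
$\left(312 - \frac{25}{-71}\right) \left(-1482 - 8\right) = \left(312 - 25 \left(- \frac{1}{71}\right)\right) \left(-1490\right) = \left(312 - - \frac{25}{71}\right) \left(-1490\right) = \left(312 + \frac{25}{71}\right) \left(-1490\right) = \frac{22177}{71} \left(-1490\right) = - \frac{33043730}{71}$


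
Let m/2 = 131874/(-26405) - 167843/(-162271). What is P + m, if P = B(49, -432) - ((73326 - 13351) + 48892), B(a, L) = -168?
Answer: -467223368959303/4284765755 ≈ -1.0904e+5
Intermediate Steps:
m = -33934862878/4284765755 (m = 2*(131874/(-26405) - 167843/(-162271)) = 2*(131874*(-1/26405) - 167843*(-1/162271)) = 2*(-131874/26405 + 167843/162271) = 2*(-16967431439/4284765755) = -33934862878/4284765755 ≈ -7.9199)
P = -109035 (P = -168 - ((73326 - 13351) + 48892) = -168 - (59975 + 48892) = -168 - 1*108867 = -168 - 108867 = -109035)
P + m = -109035 - 33934862878/4284765755 = -467223368959303/4284765755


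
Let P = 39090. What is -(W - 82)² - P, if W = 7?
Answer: -44715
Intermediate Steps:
-(W - 82)² - P = -(7 - 82)² - 1*39090 = -1*(-75)² - 39090 = -1*5625 - 39090 = -5625 - 39090 = -44715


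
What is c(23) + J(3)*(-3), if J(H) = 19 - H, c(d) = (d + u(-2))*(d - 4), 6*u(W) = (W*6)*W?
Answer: 465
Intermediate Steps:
u(W) = W² (u(W) = ((W*6)*W)/6 = ((6*W)*W)/6 = (6*W²)/6 = W²)
c(d) = (-4 + d)*(4 + d) (c(d) = (d + (-2)²)*(d - 4) = (d + 4)*(-4 + d) = (4 + d)*(-4 + d) = (-4 + d)*(4 + d))
c(23) + J(3)*(-3) = (-16 + 23²) + (19 - 1*3)*(-3) = (-16 + 529) + (19 - 3)*(-3) = 513 + 16*(-3) = 513 - 48 = 465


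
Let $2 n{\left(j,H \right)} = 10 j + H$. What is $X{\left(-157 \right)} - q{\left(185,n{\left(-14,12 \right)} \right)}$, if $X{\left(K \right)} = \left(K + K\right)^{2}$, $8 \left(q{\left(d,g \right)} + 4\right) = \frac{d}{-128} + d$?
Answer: $\frac{100942905}{1024} \approx 98577.0$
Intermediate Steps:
$n{\left(j,H \right)} = \frac{H}{2} + 5 j$ ($n{\left(j,H \right)} = \frac{10 j + H}{2} = \frac{H + 10 j}{2} = \frac{H}{2} + 5 j$)
$q{\left(d,g \right)} = -4 + \frac{127 d}{1024}$ ($q{\left(d,g \right)} = -4 + \frac{\frac{d}{-128} + d}{8} = -4 + \frac{- \frac{d}{128} + d}{8} = -4 + \frac{\frac{127}{128} d}{8} = -4 + \frac{127 d}{1024}$)
$X{\left(K \right)} = 4 K^{2}$ ($X{\left(K \right)} = \left(2 K\right)^{2} = 4 K^{2}$)
$X{\left(-157 \right)} - q{\left(185,n{\left(-14,12 \right)} \right)} = 4 \left(-157\right)^{2} - \left(-4 + \frac{127}{1024} \cdot 185\right) = 4 \cdot 24649 - \left(-4 + \frac{23495}{1024}\right) = 98596 - \frac{19399}{1024} = \frac{100942905}{1024}$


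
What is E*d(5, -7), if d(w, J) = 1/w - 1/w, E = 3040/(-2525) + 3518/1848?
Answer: 0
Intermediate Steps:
E = 326503/466620 (E = 3040*(-1/2525) + 3518*(1/1848) = -608/505 + 1759/924 = 326503/466620 ≈ 0.69972)
d(w, J) = 0 (d(w, J) = 1/w - 1/w = 0)
E*d(5, -7) = (326503/466620)*0 = 0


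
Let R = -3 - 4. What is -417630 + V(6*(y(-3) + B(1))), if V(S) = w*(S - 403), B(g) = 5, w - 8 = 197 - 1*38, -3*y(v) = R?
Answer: -477583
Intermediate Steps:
R = -7
y(v) = 7/3 (y(v) = -1/3*(-7) = 7/3)
w = 167 (w = 8 + (197 - 1*38) = 8 + (197 - 38) = 8 + 159 = 167)
V(S) = -67301 + 167*S (V(S) = 167*(S - 403) = 167*(-403 + S) = -67301 + 167*S)
-417630 + V(6*(y(-3) + B(1))) = -417630 + (-67301 + 167*(6*(7/3 + 5))) = -417630 + (-67301 + 167*(6*(22/3))) = -417630 + (-67301 + 167*44) = -417630 + (-67301 + 7348) = -417630 - 59953 = -477583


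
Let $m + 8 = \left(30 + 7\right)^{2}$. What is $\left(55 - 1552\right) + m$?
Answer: $-136$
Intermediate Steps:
$m = 1361$ ($m = -8 + \left(30 + 7\right)^{2} = -8 + 37^{2} = -8 + 1369 = 1361$)
$\left(55 - 1552\right) + m = \left(55 - 1552\right) + 1361 = -1497 + 1361 = -136$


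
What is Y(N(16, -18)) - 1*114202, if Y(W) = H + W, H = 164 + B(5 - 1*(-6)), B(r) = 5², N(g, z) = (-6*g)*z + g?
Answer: -112269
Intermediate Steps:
N(g, z) = g - 6*g*z (N(g, z) = -6*g*z + g = g - 6*g*z)
B(r) = 25
H = 189 (H = 164 + 25 = 189)
Y(W) = 189 + W
Y(N(16, -18)) - 1*114202 = (189 + 16*(1 - 6*(-18))) - 1*114202 = (189 + 16*(1 + 108)) - 114202 = (189 + 16*109) - 114202 = (189 + 1744) - 114202 = 1933 - 114202 = -112269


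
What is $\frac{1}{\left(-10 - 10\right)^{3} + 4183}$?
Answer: $- \frac{1}{3817} \approx -0.00026199$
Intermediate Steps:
$\frac{1}{\left(-10 - 10\right)^{3} + 4183} = \frac{1}{\left(-20\right)^{3} + 4183} = \frac{1}{-8000 + 4183} = \frac{1}{-3817} = - \frac{1}{3817}$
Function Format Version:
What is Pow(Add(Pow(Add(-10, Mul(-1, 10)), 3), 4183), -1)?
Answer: Rational(-1, 3817) ≈ -0.00026199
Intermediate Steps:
Pow(Add(Pow(Add(-10, Mul(-1, 10)), 3), 4183), -1) = Pow(Add(Pow(Add(-10, -10), 3), 4183), -1) = Pow(Add(Pow(-20, 3), 4183), -1) = Pow(Add(-8000, 4183), -1) = Pow(-3817, -1) = Rational(-1, 3817)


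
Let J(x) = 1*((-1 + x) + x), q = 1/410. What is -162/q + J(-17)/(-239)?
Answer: -15874345/239 ≈ -66420.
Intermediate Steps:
q = 1/410 ≈ 0.0024390
J(x) = -1 + 2*x (J(x) = 1*(-1 + 2*x) = -1 + 2*x)
-162/q + J(-17)/(-239) = -162/1/410 + (-1 + 2*(-17))/(-239) = -162*410 + (-1 - 34)*(-1/239) = -66420 - 35*(-1/239) = -66420 + 35/239 = -15874345/239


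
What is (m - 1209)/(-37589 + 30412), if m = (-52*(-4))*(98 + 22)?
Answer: -23751/7177 ≈ -3.3093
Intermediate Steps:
m = 24960 (m = 208*120 = 24960)
(m - 1209)/(-37589 + 30412) = (24960 - 1209)/(-37589 + 30412) = 23751/(-7177) = 23751*(-1/7177) = -23751/7177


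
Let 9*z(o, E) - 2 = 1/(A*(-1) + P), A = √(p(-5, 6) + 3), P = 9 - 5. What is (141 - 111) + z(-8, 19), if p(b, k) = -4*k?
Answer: 3356/111 + I*√21/333 ≈ 30.234 + 0.013761*I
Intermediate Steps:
P = 4
A = I*√21 (A = √(-4*6 + 3) = √(-24 + 3) = √(-21) = I*√21 ≈ 4.5826*I)
z(o, E) = 2/9 + 1/(9*(4 - I*√21)) (z(o, E) = 2/9 + 1/(9*((I*√21)*(-1) + 4)) = 2/9 + 1/(9*(-I*√21 + 4)) = 2/9 + 1/(9*(4 - I*√21)))
(141 - 111) + z(-8, 19) = (141 - 111) + (26/111 + I*√21/333) = 30 + (26/111 + I*√21/333) = 3356/111 + I*√21/333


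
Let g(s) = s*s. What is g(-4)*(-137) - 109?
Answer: -2301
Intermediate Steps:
g(s) = s²
g(-4)*(-137) - 109 = (-4)²*(-137) - 109 = 16*(-137) - 109 = -2192 - 109 = -2301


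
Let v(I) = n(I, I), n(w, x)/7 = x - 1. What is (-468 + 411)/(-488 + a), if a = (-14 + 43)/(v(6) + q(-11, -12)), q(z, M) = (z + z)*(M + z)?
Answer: 10279/87993 ≈ 0.11682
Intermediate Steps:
q(z, M) = 2*z*(M + z) (q(z, M) = (2*z)*(M + z) = 2*z*(M + z))
n(w, x) = -7 + 7*x (n(w, x) = 7*(x - 1) = 7*(-1 + x) = -7 + 7*x)
v(I) = -7 + 7*I
a = 29/541 (a = (-14 + 43)/((-7 + 7*6) + 2*(-11)*(-12 - 11)) = 29/((-7 + 42) + 2*(-11)*(-23)) = 29/(35 + 506) = 29/541 ≈ 0.053604)
(-468 + 411)/(-488 + a) = (-468 + 411)/(-488 + 29/541) = -57/(-263979/541) = -57*(-541/263979) = 10279/87993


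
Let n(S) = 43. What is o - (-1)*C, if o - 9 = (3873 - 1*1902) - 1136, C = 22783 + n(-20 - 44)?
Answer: 23670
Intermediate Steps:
C = 22826 (C = 22783 + 43 = 22826)
o = 844 (o = 9 + ((3873 - 1*1902) - 1136) = 9 + ((3873 - 1902) - 1136) = 9 + (1971 - 1136) = 9 + 835 = 844)
o - (-1)*C = 844 - (-1)*22826 = 844 - 1*(-22826) = 844 + 22826 = 23670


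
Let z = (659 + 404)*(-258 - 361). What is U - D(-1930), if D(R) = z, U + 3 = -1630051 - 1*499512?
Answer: -1471569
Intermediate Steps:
z = -657997 (z = 1063*(-619) = -657997)
U = -2129566 (U = -3 + (-1630051 - 1*499512) = -3 + (-1630051 - 499512) = -3 - 2129563 = -2129566)
D(R) = -657997
U - D(-1930) = -2129566 - 1*(-657997) = -2129566 + 657997 = -1471569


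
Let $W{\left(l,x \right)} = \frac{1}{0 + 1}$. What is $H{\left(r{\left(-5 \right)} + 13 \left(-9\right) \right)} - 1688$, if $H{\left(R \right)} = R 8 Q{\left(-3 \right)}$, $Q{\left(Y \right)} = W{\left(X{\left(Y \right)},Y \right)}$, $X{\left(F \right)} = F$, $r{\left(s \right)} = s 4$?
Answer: $-2784$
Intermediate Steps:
$r{\left(s \right)} = 4 s$
$W{\left(l,x \right)} = 1$ ($W{\left(l,x \right)} = 1^{-1} = 1$)
$Q{\left(Y \right)} = 1$
$H{\left(R \right)} = 8 R$ ($H{\left(R \right)} = R 8 \cdot 1 = 8 R 1 = 8 R$)
$H{\left(r{\left(-5 \right)} + 13 \left(-9\right) \right)} - 1688 = 8 \left(4 \left(-5\right) + 13 \left(-9\right)\right) - 1688 = 8 \left(-20 - 117\right) - 1688 = 8 \left(-137\right) - 1688 = -1096 - 1688 = -2784$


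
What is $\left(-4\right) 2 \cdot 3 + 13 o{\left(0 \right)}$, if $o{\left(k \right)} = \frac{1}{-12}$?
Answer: $- \frac{301}{12} \approx -25.083$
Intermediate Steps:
$o{\left(k \right)} = - \frac{1}{12}$
$\left(-4\right) 2 \cdot 3 + 13 o{\left(0 \right)} = \left(-4\right) 2 \cdot 3 + 13 \left(- \frac{1}{12}\right) = \left(-8\right) 3 - \frac{13}{12} = -24 - \frac{13}{12} = - \frac{301}{12}$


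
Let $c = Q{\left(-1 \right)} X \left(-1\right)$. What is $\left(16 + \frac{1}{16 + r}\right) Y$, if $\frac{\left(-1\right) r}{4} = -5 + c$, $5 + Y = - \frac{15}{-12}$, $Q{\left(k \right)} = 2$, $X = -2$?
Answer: $- \frac{963}{16} \approx -60.188$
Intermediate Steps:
$Y = - \frac{15}{4}$ ($Y = -5 - \frac{15}{-12} = -5 - - \frac{5}{4} = -5 + \frac{5}{4} = - \frac{15}{4} \approx -3.75$)
$c = 4$ ($c = 2 \left(-2\right) \left(-1\right) = \left(-4\right) \left(-1\right) = 4$)
$r = 4$ ($r = - 4 \left(-5 + 4\right) = \left(-4\right) \left(-1\right) = 4$)
$\left(16 + \frac{1}{16 + r}\right) Y = \left(16 + \frac{1}{16 + 4}\right) \left(- \frac{15}{4}\right) = \left(16 + \frac{1}{20}\right) \left(- \frac{15}{4}\right) = \frac{321}{20} \left(- \frac{15}{4}\right) = - \frac{963}{16}$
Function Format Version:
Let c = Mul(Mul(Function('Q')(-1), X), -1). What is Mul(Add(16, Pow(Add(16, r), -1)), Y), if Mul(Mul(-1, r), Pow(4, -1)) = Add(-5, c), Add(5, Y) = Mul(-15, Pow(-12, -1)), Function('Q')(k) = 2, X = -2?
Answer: Rational(-963, 16) ≈ -60.188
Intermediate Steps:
Y = Rational(-15, 4) (Y = Add(-5, Mul(-15, Pow(-12, -1))) = Add(-5, Mul(-15, Rational(-1, 12))) = Add(-5, Rational(5, 4)) = Rational(-15, 4) ≈ -3.7500)
c = 4 (c = Mul(Mul(2, -2), -1) = Mul(-4, -1) = 4)
r = 4 (r = Mul(-4, Add(-5, 4)) = Mul(-4, -1) = 4)
Mul(Add(16, Pow(Add(16, r), -1)), Y) = Mul(Add(16, Pow(Add(16, 4), -1)), Rational(-15, 4)) = Mul(Add(16, Pow(20, -1)), Rational(-15, 4)) = Mul(Add(16, Rational(1, 20)), Rational(-15, 4)) = Mul(Rational(321, 20), Rational(-15, 4)) = Rational(-963, 16)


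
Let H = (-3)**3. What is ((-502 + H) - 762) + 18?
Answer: -1273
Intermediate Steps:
H = -27
((-502 + H) - 762) + 18 = ((-502 - 27) - 762) + 18 = (-529 - 762) + 18 = -1291 + 18 = -1273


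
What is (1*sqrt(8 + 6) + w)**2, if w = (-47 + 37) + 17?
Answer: (7 + sqrt(14))**2 ≈ 115.38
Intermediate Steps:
w = 7 (w = -10 + 17 = 7)
(1*sqrt(8 + 6) + w)**2 = (1*sqrt(8 + 6) + 7)**2 = (1*sqrt(14) + 7)**2 = (sqrt(14) + 7)**2 = (7 + sqrt(14))**2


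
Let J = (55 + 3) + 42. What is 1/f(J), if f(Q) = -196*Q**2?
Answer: -1/1960000 ≈ -5.1020e-7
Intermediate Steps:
J = 100 (J = 58 + 42 = 100)
1/f(J) = 1/(-196*100**2) = 1/(-196*10000) = 1/(-1960000) = -1/1960000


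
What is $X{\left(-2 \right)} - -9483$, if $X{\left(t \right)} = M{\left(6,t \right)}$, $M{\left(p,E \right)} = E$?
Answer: $9481$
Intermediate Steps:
$X{\left(t \right)} = t$
$X{\left(-2 \right)} - -9483 = -2 - -9483 = -2 + 9483 = 9481$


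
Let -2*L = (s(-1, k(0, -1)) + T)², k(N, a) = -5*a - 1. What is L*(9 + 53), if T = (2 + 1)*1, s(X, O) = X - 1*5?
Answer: -279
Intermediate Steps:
k(N, a) = -1 - 5*a
s(X, O) = -5 + X (s(X, O) = X - 5 = -5 + X)
T = 3 (T = 3*1 = 3)
L = -9/2 (L = -((-5 - 1) + 3)²/2 = -(-6 + 3)²/2 = -½*(-3)² = -½*9 = -9/2 ≈ -4.5000)
L*(9 + 53) = -9*(9 + 53)/2 = -9/2*62 = -279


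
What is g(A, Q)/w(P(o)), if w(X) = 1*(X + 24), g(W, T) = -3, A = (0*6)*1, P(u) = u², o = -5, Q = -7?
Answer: -3/49 ≈ -0.061224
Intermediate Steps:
A = 0 (A = 0*1 = 0)
w(X) = 24 + X (w(X) = 1*(24 + X) = 24 + X)
g(A, Q)/w(P(o)) = -3/(24 + (-5)²) = -3/(24 + 25) = -3/49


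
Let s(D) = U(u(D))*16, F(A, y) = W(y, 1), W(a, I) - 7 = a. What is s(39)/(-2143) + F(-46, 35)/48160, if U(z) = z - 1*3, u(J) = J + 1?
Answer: -2030051/7371920 ≈ -0.27538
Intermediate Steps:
W(a, I) = 7 + a
u(J) = 1 + J
U(z) = -3 + z (U(z) = z - 3 = -3 + z)
F(A, y) = 7 + y
s(D) = -32 + 16*D (s(D) = (-3 + (1 + D))*16 = (-2 + D)*16 = -32 + 16*D)
s(39)/(-2143) + F(-46, 35)/48160 = (-32 + 16*39)/(-2143) + (7 + 35)/48160 = (-32 + 624)*(-1/2143) + 42*(1/48160) = 592*(-1/2143) + 3/3440 = -592/2143 + 3/3440 = -2030051/7371920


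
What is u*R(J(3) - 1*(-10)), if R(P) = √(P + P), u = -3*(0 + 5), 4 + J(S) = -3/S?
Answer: -15*√10 ≈ -47.434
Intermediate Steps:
J(S) = -4 - 3/S
u = -15 (u = -3*5 = -15)
R(P) = √2*√P (R(P) = √(2*P) = √2*√P)
u*R(J(3) - 1*(-10)) = -15*√2*√((-4 - 3/3) - 1*(-10)) = -15*√2*√((-4 - 3*⅓) + 10) = -15*√2*√((-4 - 1) + 10) = -15*√2*√(-5 + 10) = -15*√2*√5 = -15*√10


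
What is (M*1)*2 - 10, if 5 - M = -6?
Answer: 12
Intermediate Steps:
M = 11 (M = 5 - 1*(-6) = 5 + 6 = 11)
(M*1)*2 - 10 = (11*1)*2 - 10 = 11*2 - 10 = 22 - 10 = 12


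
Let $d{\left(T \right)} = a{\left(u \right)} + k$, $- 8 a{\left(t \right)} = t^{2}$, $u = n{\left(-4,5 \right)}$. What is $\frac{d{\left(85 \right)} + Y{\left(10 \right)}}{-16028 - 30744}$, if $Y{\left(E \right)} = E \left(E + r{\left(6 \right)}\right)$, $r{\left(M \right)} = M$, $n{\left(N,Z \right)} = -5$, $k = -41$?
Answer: $- \frac{927}{374176} \approx -0.0024774$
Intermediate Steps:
$u = -5$
$Y{\left(E \right)} = E \left(6 + E\right)$ ($Y{\left(E \right)} = E \left(E + 6\right) = E \left(6 + E\right)$)
$a{\left(t \right)} = - \frac{t^{2}}{8}$
$d{\left(T \right)} = - \frac{353}{8}$ ($d{\left(T \right)} = - \frac{\left(-5\right)^{2}}{8} - 41 = \left(- \frac{1}{8}\right) 25 - 41 = - \frac{25}{8} - 41 = - \frac{353}{8}$)
$\frac{d{\left(85 \right)} + Y{\left(10 \right)}}{-16028 - 30744} = \frac{- \frac{353}{8} + 10 \left(6 + 10\right)}{-16028 - 30744} = \frac{- \frac{353}{8} + 10 \cdot 16}{-46772} = \left(- \frac{353}{8} + 160\right) \left(- \frac{1}{46772}\right) = \frac{927}{8} \left(- \frac{1}{46772}\right) = - \frac{927}{374176}$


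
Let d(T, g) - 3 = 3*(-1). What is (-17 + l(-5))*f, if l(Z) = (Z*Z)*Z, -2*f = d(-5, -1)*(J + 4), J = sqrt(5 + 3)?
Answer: 0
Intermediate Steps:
d(T, g) = 0 (d(T, g) = 3 + 3*(-1) = 3 - 3 = 0)
J = 2*sqrt(2) (J = sqrt(8) = 2*sqrt(2) ≈ 2.8284)
f = 0 (f = -0*(2*sqrt(2) + 4) = -0*(4 + 2*sqrt(2)) = -1/2*0 = 0)
l(Z) = Z**3 (l(Z) = Z**2*Z = Z**3)
(-17 + l(-5))*f = (-17 + (-5)**3)*0 = (-17 - 125)*0 = -142*0 = 0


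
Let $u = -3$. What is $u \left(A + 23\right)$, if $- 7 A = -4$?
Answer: $- \frac{495}{7} \approx -70.714$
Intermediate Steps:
$A = \frac{4}{7}$ ($A = \left(- \frac{1}{7}\right) \left(-4\right) = \frac{4}{7} \approx 0.57143$)
$u \left(A + 23\right) = - 3 \left(\frac{4}{7} + 23\right) = \left(-3\right) \frac{165}{7} = - \frac{495}{7}$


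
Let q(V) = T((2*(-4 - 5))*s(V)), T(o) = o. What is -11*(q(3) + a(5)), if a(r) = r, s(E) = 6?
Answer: 1133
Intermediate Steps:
q(V) = -108 (q(V) = (2*(-4 - 5))*6 = (2*(-9))*6 = -18*6 = -108)
-11*(q(3) + a(5)) = -11*(-108 + 5) = -11*(-103) = 1133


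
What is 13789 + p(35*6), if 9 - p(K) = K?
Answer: 13588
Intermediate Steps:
p(K) = 9 - K
13789 + p(35*6) = 13789 + (9 - 35*6) = 13789 + (9 - 1*210) = 13789 + (9 - 210) = 13789 - 201 = 13588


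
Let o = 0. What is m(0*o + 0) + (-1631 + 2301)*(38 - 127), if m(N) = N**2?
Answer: -59630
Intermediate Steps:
m(0*o + 0) + (-1631 + 2301)*(38 - 127) = (0*0 + 0)**2 + (-1631 + 2301)*(38 - 127) = (0 + 0)**2 + 670*(-89) = 0**2 - 59630 = 0 - 59630 = -59630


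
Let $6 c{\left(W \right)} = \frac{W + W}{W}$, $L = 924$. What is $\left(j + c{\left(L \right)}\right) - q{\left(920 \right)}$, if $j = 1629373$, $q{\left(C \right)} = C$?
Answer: $\frac{4885360}{3} \approx 1.6285 \cdot 10^{6}$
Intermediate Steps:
$c{\left(W \right)} = \frac{1}{3}$ ($c{\left(W \right)} = \frac{\left(W + W\right) \frac{1}{W}}{6} = \frac{2 W \frac{1}{W}}{6} = \frac{1}{6} \cdot 2 = \frac{1}{3}$)
$\left(j + c{\left(L \right)}\right) - q{\left(920 \right)} = \left(1629373 + \frac{1}{3}\right) - 920 = \frac{4888120}{3} - 920 = \frac{4885360}{3}$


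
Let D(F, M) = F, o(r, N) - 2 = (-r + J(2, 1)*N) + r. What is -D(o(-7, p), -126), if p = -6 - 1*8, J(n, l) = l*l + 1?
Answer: 26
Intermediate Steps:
J(n, l) = 1 + l**2 (J(n, l) = l**2 + 1 = 1 + l**2)
p = -14 (p = -6 - 8 = -14)
o(r, N) = 2 + 2*N (o(r, N) = 2 + ((-r + (1 + 1**2)*N) + r) = 2 + ((-r + (1 + 1)*N) + r) = 2 + ((-r + 2*N) + r) = 2 + 2*N)
-D(o(-7, p), -126) = -(2 + 2*(-14)) = -(2 - 28) = -1*(-26) = 26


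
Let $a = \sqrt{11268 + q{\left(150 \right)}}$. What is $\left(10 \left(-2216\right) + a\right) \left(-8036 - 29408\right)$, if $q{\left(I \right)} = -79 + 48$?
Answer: $829759040 - 37444 \sqrt{11237} \approx 8.2579 \cdot 10^{8}$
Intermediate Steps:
$q{\left(I \right)} = -31$
$a = \sqrt{11237}$ ($a = \sqrt{11268 - 31} = \sqrt{11237} \approx 106.0$)
$\left(10 \left(-2216\right) + a\right) \left(-8036 - 29408\right) = \left(10 \left(-2216\right) + \sqrt{11237}\right) \left(-8036 - 29408\right) = \left(-22160 + \sqrt{11237}\right) \left(-37444\right) = 829759040 - 37444 \sqrt{11237}$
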